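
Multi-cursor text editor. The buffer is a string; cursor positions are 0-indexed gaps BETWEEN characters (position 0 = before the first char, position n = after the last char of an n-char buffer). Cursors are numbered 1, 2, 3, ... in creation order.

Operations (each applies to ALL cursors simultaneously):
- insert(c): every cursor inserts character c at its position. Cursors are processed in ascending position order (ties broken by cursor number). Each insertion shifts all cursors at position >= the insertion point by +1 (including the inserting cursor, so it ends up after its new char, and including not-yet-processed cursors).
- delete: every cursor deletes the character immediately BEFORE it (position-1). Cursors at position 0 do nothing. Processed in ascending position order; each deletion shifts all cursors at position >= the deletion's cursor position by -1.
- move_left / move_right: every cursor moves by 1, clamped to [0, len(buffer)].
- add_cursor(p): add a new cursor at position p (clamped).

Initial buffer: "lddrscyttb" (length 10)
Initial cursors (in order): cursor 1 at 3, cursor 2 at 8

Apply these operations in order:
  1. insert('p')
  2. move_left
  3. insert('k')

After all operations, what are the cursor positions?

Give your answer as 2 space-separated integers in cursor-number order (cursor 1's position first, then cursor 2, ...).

After op 1 (insert('p')): buffer="lddprscytptb" (len 12), cursors c1@4 c2@10, authorship ...1.....2..
After op 2 (move_left): buffer="lddprscytptb" (len 12), cursors c1@3 c2@9, authorship ...1.....2..
After op 3 (insert('k')): buffer="lddkprscytkptb" (len 14), cursors c1@4 c2@11, authorship ...11.....22..

Answer: 4 11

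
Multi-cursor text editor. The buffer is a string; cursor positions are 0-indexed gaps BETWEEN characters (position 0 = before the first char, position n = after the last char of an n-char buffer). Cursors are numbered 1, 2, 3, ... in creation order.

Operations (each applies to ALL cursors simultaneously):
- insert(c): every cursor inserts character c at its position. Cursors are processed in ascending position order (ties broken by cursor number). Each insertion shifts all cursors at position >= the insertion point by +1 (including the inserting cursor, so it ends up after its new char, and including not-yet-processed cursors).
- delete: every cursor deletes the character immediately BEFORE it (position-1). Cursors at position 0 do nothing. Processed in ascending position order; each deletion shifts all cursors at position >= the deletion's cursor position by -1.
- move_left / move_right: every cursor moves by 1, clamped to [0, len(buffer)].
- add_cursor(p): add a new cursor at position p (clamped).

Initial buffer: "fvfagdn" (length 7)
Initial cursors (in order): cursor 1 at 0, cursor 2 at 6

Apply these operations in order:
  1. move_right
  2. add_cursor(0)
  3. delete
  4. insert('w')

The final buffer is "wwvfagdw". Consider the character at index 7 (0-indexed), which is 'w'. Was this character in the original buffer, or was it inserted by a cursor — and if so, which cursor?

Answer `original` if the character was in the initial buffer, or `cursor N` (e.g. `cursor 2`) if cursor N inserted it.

Answer: cursor 2

Derivation:
After op 1 (move_right): buffer="fvfagdn" (len 7), cursors c1@1 c2@7, authorship .......
After op 2 (add_cursor(0)): buffer="fvfagdn" (len 7), cursors c3@0 c1@1 c2@7, authorship .......
After op 3 (delete): buffer="vfagd" (len 5), cursors c1@0 c3@0 c2@5, authorship .....
After op 4 (insert('w')): buffer="wwvfagdw" (len 8), cursors c1@2 c3@2 c2@8, authorship 13.....2
Authorship (.=original, N=cursor N): 1 3 . . . . . 2
Index 7: author = 2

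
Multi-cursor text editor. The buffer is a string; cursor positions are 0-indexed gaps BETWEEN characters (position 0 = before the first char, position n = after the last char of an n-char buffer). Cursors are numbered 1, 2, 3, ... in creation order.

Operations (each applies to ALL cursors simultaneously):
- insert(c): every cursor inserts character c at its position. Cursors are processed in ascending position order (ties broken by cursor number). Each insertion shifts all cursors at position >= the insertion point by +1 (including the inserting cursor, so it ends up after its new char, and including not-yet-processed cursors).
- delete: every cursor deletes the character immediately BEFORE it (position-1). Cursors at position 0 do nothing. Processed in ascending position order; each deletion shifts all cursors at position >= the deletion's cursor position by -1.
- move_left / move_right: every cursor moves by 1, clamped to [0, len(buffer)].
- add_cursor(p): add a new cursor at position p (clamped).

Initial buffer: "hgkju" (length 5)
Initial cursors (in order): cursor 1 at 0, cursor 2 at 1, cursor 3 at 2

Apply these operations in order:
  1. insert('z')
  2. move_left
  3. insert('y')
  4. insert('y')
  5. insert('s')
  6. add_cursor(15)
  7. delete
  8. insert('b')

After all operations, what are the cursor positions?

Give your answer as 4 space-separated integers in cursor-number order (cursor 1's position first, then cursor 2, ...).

Answer: 3 8 13 15

Derivation:
After op 1 (insert('z')): buffer="zhzgzkju" (len 8), cursors c1@1 c2@3 c3@5, authorship 1.2.3...
After op 2 (move_left): buffer="zhzgzkju" (len 8), cursors c1@0 c2@2 c3@4, authorship 1.2.3...
After op 3 (insert('y')): buffer="yzhyzgyzkju" (len 11), cursors c1@1 c2@4 c3@7, authorship 11.22.33...
After op 4 (insert('y')): buffer="yyzhyyzgyyzkju" (len 14), cursors c1@2 c2@6 c3@10, authorship 111.222.333...
After op 5 (insert('s')): buffer="yyszhyyszgyyszkju" (len 17), cursors c1@3 c2@8 c3@13, authorship 1111.2222.3333...
After op 6 (add_cursor(15)): buffer="yyszhyyszgyyszkju" (len 17), cursors c1@3 c2@8 c3@13 c4@15, authorship 1111.2222.3333...
After op 7 (delete): buffer="yyzhyyzgyyzju" (len 13), cursors c1@2 c2@6 c3@10 c4@11, authorship 111.222.333..
After op 8 (insert('b')): buffer="yybzhyybzgyybzbju" (len 17), cursors c1@3 c2@8 c3@13 c4@15, authorship 1111.2222.33334..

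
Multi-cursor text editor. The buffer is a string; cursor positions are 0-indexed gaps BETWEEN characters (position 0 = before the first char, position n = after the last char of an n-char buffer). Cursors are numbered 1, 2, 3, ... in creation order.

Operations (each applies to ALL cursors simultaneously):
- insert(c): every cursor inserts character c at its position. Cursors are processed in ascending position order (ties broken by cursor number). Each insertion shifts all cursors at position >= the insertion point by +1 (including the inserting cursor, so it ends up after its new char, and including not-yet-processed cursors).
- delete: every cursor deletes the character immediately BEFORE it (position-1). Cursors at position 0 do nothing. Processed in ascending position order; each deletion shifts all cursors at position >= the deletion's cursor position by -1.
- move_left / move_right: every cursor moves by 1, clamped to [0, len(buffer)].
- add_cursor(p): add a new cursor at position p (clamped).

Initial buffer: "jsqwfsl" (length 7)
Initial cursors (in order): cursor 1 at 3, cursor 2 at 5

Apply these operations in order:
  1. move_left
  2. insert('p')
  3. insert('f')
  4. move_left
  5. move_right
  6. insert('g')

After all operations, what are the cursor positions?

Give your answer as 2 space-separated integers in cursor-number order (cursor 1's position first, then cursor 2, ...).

Answer: 5 10

Derivation:
After op 1 (move_left): buffer="jsqwfsl" (len 7), cursors c1@2 c2@4, authorship .......
After op 2 (insert('p')): buffer="jspqwpfsl" (len 9), cursors c1@3 c2@6, authorship ..1..2...
After op 3 (insert('f')): buffer="jspfqwpffsl" (len 11), cursors c1@4 c2@8, authorship ..11..22...
After op 4 (move_left): buffer="jspfqwpffsl" (len 11), cursors c1@3 c2@7, authorship ..11..22...
After op 5 (move_right): buffer="jspfqwpffsl" (len 11), cursors c1@4 c2@8, authorship ..11..22...
After op 6 (insert('g')): buffer="jspfgqwpfgfsl" (len 13), cursors c1@5 c2@10, authorship ..111..222...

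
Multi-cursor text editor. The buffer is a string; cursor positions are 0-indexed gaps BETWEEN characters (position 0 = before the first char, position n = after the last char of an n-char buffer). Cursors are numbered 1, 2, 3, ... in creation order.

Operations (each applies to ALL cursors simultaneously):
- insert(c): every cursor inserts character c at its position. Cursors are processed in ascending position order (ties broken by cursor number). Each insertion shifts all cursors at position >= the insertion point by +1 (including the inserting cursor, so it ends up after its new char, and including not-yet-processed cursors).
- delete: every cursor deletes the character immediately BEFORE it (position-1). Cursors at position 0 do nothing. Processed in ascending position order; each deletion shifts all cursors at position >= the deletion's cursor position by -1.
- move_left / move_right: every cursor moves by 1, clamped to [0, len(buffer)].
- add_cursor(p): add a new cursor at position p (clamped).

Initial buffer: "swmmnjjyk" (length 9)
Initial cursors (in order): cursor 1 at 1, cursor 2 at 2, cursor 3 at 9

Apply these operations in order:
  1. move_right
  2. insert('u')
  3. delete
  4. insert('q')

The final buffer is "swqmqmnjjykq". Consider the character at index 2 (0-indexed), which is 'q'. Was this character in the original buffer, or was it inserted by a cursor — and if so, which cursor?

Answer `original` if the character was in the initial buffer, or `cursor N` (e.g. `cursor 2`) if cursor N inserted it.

After op 1 (move_right): buffer="swmmnjjyk" (len 9), cursors c1@2 c2@3 c3@9, authorship .........
After op 2 (insert('u')): buffer="swumumnjjyku" (len 12), cursors c1@3 c2@5 c3@12, authorship ..1.2......3
After op 3 (delete): buffer="swmmnjjyk" (len 9), cursors c1@2 c2@3 c3@9, authorship .........
After op 4 (insert('q')): buffer="swqmqmnjjykq" (len 12), cursors c1@3 c2@5 c3@12, authorship ..1.2......3
Authorship (.=original, N=cursor N): . . 1 . 2 . . . . . . 3
Index 2: author = 1

Answer: cursor 1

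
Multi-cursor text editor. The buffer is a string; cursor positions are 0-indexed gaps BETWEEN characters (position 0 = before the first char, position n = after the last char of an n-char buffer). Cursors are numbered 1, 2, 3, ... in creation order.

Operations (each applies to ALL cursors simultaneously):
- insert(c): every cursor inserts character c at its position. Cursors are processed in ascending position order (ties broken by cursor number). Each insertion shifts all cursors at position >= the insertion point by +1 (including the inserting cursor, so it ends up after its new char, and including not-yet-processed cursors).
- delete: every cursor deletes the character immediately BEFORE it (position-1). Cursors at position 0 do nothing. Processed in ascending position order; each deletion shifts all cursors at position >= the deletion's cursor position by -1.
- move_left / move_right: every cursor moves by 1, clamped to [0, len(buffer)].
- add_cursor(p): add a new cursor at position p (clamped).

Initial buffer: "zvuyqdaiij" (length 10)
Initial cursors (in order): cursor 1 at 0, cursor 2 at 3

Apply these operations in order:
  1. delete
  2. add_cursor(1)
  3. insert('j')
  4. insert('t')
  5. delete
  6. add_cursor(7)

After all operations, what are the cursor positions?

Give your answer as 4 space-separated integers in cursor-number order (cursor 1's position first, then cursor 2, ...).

After op 1 (delete): buffer="zvyqdaiij" (len 9), cursors c1@0 c2@2, authorship .........
After op 2 (add_cursor(1)): buffer="zvyqdaiij" (len 9), cursors c1@0 c3@1 c2@2, authorship .........
After op 3 (insert('j')): buffer="jzjvjyqdaiij" (len 12), cursors c1@1 c3@3 c2@5, authorship 1.3.2.......
After op 4 (insert('t')): buffer="jtzjtvjtyqdaiij" (len 15), cursors c1@2 c3@5 c2@8, authorship 11.33.22.......
After op 5 (delete): buffer="jzjvjyqdaiij" (len 12), cursors c1@1 c3@3 c2@5, authorship 1.3.2.......
After op 6 (add_cursor(7)): buffer="jzjvjyqdaiij" (len 12), cursors c1@1 c3@3 c2@5 c4@7, authorship 1.3.2.......

Answer: 1 5 3 7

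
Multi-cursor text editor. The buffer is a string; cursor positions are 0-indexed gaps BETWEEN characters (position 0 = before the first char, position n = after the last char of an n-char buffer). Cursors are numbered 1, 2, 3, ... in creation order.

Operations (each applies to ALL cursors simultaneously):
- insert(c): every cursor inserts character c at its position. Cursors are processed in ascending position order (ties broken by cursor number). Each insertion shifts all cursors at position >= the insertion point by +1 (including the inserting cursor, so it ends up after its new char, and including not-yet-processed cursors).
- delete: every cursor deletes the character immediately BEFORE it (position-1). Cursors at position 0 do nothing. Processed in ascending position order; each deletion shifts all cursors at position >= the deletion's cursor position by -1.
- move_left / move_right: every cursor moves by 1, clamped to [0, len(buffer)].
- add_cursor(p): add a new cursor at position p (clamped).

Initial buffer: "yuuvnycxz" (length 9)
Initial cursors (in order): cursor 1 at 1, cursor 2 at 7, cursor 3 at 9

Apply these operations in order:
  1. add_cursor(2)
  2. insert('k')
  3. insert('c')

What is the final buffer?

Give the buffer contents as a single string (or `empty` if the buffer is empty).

After op 1 (add_cursor(2)): buffer="yuuvnycxz" (len 9), cursors c1@1 c4@2 c2@7 c3@9, authorship .........
After op 2 (insert('k')): buffer="ykukuvnyckxzk" (len 13), cursors c1@2 c4@4 c2@10 c3@13, authorship .1.4.....2..3
After op 3 (insert('c')): buffer="ykcukcuvnyckcxzkc" (len 17), cursors c1@3 c4@6 c2@13 c3@17, authorship .11.44.....22..33

Answer: ykcukcuvnyckcxzkc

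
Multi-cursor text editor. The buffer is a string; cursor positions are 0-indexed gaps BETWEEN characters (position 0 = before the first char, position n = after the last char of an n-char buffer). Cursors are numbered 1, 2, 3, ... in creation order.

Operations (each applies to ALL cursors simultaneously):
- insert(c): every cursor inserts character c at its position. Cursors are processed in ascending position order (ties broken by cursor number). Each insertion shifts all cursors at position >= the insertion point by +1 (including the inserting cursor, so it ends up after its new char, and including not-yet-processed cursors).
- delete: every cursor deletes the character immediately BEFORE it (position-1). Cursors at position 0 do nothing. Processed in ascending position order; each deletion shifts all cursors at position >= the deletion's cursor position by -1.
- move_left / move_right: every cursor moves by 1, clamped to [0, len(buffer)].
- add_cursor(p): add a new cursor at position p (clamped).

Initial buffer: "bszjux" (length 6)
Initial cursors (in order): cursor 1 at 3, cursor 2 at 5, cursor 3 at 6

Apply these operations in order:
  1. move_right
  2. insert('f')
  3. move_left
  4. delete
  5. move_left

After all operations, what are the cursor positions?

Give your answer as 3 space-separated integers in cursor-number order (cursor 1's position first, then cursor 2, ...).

After op 1 (move_right): buffer="bszjux" (len 6), cursors c1@4 c2@6 c3@6, authorship ......
After op 2 (insert('f')): buffer="bszjfuxff" (len 9), cursors c1@5 c2@9 c3@9, authorship ....1..23
After op 3 (move_left): buffer="bszjfuxff" (len 9), cursors c1@4 c2@8 c3@8, authorship ....1..23
After op 4 (delete): buffer="bszfuf" (len 6), cursors c1@3 c2@5 c3@5, authorship ...1.3
After op 5 (move_left): buffer="bszfuf" (len 6), cursors c1@2 c2@4 c3@4, authorship ...1.3

Answer: 2 4 4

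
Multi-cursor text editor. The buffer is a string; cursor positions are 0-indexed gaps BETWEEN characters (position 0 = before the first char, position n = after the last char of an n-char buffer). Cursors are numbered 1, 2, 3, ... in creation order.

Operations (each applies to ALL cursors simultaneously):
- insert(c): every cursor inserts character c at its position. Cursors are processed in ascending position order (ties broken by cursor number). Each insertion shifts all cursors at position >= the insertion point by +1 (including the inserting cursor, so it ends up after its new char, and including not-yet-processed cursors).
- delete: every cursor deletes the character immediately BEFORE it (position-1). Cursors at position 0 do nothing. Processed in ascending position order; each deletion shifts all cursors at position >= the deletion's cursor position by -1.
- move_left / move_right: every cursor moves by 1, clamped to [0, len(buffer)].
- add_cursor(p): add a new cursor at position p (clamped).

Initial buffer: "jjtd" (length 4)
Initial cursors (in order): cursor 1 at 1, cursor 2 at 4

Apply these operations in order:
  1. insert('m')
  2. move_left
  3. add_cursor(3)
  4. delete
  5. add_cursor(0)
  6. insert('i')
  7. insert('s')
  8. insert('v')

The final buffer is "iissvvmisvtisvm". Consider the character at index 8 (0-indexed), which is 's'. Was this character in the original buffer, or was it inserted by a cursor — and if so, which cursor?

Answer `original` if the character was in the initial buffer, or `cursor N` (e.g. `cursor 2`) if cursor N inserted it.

Answer: cursor 3

Derivation:
After op 1 (insert('m')): buffer="jmjtdm" (len 6), cursors c1@2 c2@6, authorship .1...2
After op 2 (move_left): buffer="jmjtdm" (len 6), cursors c1@1 c2@5, authorship .1...2
After op 3 (add_cursor(3)): buffer="jmjtdm" (len 6), cursors c1@1 c3@3 c2@5, authorship .1...2
After op 4 (delete): buffer="mtm" (len 3), cursors c1@0 c3@1 c2@2, authorship 1.2
After op 5 (add_cursor(0)): buffer="mtm" (len 3), cursors c1@0 c4@0 c3@1 c2@2, authorship 1.2
After op 6 (insert('i')): buffer="iimitim" (len 7), cursors c1@2 c4@2 c3@4 c2@6, authorship 1413.22
After op 7 (insert('s')): buffer="iissmistism" (len 11), cursors c1@4 c4@4 c3@7 c2@10, authorship 1414133.222
After op 8 (insert('v')): buffer="iissvvmisvtisvm" (len 15), cursors c1@6 c4@6 c3@10 c2@14, authorship 1414141333.2222
Authorship (.=original, N=cursor N): 1 4 1 4 1 4 1 3 3 3 . 2 2 2 2
Index 8: author = 3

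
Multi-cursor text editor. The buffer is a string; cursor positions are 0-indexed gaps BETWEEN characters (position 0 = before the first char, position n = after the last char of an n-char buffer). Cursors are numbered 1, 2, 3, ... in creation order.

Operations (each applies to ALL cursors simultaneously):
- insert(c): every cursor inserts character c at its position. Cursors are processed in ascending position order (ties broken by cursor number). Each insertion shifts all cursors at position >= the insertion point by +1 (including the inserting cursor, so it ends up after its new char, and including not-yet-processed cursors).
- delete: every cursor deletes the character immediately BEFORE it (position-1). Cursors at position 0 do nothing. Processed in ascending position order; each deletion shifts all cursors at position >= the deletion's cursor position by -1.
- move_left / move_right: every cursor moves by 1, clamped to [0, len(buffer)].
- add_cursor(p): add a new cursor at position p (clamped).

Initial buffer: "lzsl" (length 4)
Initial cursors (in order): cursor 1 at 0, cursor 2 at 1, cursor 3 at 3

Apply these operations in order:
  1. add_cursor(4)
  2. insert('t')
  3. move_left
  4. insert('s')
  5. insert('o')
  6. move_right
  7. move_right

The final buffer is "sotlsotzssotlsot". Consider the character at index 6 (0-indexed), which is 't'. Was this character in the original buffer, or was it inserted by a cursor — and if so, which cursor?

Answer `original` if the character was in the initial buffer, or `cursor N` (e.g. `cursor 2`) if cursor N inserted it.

After op 1 (add_cursor(4)): buffer="lzsl" (len 4), cursors c1@0 c2@1 c3@3 c4@4, authorship ....
After op 2 (insert('t')): buffer="tltzstlt" (len 8), cursors c1@1 c2@3 c3@6 c4@8, authorship 1.2..3.4
After op 3 (move_left): buffer="tltzstlt" (len 8), cursors c1@0 c2@2 c3@5 c4@7, authorship 1.2..3.4
After op 4 (insert('s')): buffer="stlstzsstlst" (len 12), cursors c1@1 c2@4 c3@8 c4@11, authorship 11.22..33.44
After op 5 (insert('o')): buffer="sotlsotzssotlsot" (len 16), cursors c1@2 c2@6 c3@11 c4@15, authorship 111.222..333.444
After op 6 (move_right): buffer="sotlsotzssotlsot" (len 16), cursors c1@3 c2@7 c3@12 c4@16, authorship 111.222..333.444
After op 7 (move_right): buffer="sotlsotzssotlsot" (len 16), cursors c1@4 c2@8 c3@13 c4@16, authorship 111.222..333.444
Authorship (.=original, N=cursor N): 1 1 1 . 2 2 2 . . 3 3 3 . 4 4 4
Index 6: author = 2

Answer: cursor 2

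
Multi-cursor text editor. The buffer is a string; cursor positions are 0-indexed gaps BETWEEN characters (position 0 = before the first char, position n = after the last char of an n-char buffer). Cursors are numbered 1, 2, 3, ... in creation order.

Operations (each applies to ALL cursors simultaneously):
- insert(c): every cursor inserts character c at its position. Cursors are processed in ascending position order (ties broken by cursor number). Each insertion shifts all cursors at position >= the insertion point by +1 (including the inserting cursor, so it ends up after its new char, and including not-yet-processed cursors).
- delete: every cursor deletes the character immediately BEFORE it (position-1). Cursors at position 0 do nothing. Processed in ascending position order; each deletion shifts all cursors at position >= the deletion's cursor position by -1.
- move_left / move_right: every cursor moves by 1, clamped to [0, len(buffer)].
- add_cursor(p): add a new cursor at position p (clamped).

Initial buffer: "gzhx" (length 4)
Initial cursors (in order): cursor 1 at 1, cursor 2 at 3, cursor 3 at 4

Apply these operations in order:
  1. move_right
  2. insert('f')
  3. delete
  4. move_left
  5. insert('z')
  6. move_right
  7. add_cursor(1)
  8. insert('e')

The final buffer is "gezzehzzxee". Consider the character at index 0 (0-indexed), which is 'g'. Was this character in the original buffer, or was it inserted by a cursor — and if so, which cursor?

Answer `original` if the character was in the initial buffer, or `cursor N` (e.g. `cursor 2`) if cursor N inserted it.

After op 1 (move_right): buffer="gzhx" (len 4), cursors c1@2 c2@4 c3@4, authorship ....
After op 2 (insert('f')): buffer="gzfhxff" (len 7), cursors c1@3 c2@7 c3@7, authorship ..1..23
After op 3 (delete): buffer="gzhx" (len 4), cursors c1@2 c2@4 c3@4, authorship ....
After op 4 (move_left): buffer="gzhx" (len 4), cursors c1@1 c2@3 c3@3, authorship ....
After op 5 (insert('z')): buffer="gzzhzzx" (len 7), cursors c1@2 c2@6 c3@6, authorship .1..23.
After op 6 (move_right): buffer="gzzhzzx" (len 7), cursors c1@3 c2@7 c3@7, authorship .1..23.
After op 7 (add_cursor(1)): buffer="gzzhzzx" (len 7), cursors c4@1 c1@3 c2@7 c3@7, authorship .1..23.
After op 8 (insert('e')): buffer="gezzehzzxee" (len 11), cursors c4@2 c1@5 c2@11 c3@11, authorship .41.1.23.23
Authorship (.=original, N=cursor N): . 4 1 . 1 . 2 3 . 2 3
Index 0: author = original

Answer: original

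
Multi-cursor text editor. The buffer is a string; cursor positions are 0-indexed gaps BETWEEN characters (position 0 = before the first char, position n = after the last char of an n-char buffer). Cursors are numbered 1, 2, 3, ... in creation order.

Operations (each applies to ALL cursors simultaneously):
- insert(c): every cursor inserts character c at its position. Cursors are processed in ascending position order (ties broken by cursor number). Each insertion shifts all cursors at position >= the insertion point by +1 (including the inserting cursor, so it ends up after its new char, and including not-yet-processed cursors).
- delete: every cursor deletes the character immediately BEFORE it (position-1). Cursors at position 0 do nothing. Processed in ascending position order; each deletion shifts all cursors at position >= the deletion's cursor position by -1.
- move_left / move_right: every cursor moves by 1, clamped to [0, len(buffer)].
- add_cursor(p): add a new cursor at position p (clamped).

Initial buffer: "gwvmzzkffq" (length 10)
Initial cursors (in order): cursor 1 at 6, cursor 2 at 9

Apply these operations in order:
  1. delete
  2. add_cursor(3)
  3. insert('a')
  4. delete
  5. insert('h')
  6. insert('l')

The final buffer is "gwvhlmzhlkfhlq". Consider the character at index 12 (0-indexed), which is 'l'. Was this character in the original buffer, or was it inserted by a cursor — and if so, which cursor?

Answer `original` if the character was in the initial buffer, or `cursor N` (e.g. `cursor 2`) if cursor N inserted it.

Answer: cursor 2

Derivation:
After op 1 (delete): buffer="gwvmzkfq" (len 8), cursors c1@5 c2@7, authorship ........
After op 2 (add_cursor(3)): buffer="gwvmzkfq" (len 8), cursors c3@3 c1@5 c2@7, authorship ........
After op 3 (insert('a')): buffer="gwvamzakfaq" (len 11), cursors c3@4 c1@7 c2@10, authorship ...3..1..2.
After op 4 (delete): buffer="gwvmzkfq" (len 8), cursors c3@3 c1@5 c2@7, authorship ........
After op 5 (insert('h')): buffer="gwvhmzhkfhq" (len 11), cursors c3@4 c1@7 c2@10, authorship ...3..1..2.
After op 6 (insert('l')): buffer="gwvhlmzhlkfhlq" (len 14), cursors c3@5 c1@9 c2@13, authorship ...33..11..22.
Authorship (.=original, N=cursor N): . . . 3 3 . . 1 1 . . 2 2 .
Index 12: author = 2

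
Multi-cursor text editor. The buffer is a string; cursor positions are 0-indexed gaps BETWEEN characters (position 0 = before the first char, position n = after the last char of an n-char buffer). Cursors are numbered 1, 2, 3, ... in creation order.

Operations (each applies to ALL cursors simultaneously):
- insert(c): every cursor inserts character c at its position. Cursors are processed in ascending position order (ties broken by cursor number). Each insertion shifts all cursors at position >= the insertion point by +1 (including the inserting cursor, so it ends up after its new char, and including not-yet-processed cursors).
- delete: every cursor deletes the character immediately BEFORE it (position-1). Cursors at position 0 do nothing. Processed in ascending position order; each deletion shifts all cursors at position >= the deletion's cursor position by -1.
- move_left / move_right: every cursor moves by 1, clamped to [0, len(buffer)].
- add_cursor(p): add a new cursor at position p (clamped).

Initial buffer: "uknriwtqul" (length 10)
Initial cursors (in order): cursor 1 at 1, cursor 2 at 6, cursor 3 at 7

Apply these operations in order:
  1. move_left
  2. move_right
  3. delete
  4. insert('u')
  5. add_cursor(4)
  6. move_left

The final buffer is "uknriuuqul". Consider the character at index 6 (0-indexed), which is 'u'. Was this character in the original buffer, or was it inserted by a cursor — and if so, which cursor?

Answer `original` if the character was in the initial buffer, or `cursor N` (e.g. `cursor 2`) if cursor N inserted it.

Answer: cursor 3

Derivation:
After op 1 (move_left): buffer="uknriwtqul" (len 10), cursors c1@0 c2@5 c3@6, authorship ..........
After op 2 (move_right): buffer="uknriwtqul" (len 10), cursors c1@1 c2@6 c3@7, authorship ..........
After op 3 (delete): buffer="knriqul" (len 7), cursors c1@0 c2@4 c3@4, authorship .......
After op 4 (insert('u')): buffer="uknriuuqul" (len 10), cursors c1@1 c2@7 c3@7, authorship 1....23...
After op 5 (add_cursor(4)): buffer="uknriuuqul" (len 10), cursors c1@1 c4@4 c2@7 c3@7, authorship 1....23...
After op 6 (move_left): buffer="uknriuuqul" (len 10), cursors c1@0 c4@3 c2@6 c3@6, authorship 1....23...
Authorship (.=original, N=cursor N): 1 . . . . 2 3 . . .
Index 6: author = 3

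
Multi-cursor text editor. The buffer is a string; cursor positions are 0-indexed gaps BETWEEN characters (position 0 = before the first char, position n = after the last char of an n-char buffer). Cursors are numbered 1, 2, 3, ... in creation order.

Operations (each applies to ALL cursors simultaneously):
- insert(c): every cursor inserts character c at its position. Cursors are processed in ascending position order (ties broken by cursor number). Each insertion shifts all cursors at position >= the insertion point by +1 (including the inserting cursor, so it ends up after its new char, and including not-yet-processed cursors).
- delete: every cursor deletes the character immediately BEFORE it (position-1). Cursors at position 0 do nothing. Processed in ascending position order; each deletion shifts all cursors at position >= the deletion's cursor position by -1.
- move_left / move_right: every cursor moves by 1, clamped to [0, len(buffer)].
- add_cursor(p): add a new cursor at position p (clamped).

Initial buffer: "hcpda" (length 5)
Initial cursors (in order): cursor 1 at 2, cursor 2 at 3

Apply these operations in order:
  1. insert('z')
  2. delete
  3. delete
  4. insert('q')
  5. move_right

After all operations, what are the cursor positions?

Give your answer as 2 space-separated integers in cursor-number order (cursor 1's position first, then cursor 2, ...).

Answer: 4 4

Derivation:
After op 1 (insert('z')): buffer="hczpzda" (len 7), cursors c1@3 c2@5, authorship ..1.2..
After op 2 (delete): buffer="hcpda" (len 5), cursors c1@2 c2@3, authorship .....
After op 3 (delete): buffer="hda" (len 3), cursors c1@1 c2@1, authorship ...
After op 4 (insert('q')): buffer="hqqda" (len 5), cursors c1@3 c2@3, authorship .12..
After op 5 (move_right): buffer="hqqda" (len 5), cursors c1@4 c2@4, authorship .12..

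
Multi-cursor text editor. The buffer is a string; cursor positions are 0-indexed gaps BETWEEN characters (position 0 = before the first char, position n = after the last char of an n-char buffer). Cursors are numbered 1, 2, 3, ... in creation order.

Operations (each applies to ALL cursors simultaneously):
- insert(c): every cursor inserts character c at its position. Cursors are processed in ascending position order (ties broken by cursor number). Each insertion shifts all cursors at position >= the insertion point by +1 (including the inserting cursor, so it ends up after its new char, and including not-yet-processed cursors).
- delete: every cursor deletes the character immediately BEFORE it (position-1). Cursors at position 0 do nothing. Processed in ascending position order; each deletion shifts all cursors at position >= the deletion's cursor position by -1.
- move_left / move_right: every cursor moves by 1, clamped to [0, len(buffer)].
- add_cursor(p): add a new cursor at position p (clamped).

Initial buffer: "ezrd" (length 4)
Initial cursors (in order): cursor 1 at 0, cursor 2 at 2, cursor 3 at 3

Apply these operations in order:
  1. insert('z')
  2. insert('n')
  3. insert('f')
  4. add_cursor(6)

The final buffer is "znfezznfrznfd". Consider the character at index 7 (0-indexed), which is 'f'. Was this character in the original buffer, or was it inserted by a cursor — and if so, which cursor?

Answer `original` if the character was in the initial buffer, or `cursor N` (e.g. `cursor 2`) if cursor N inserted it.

Answer: cursor 2

Derivation:
After op 1 (insert('z')): buffer="zezzrzd" (len 7), cursors c1@1 c2@4 c3@6, authorship 1..2.3.
After op 2 (insert('n')): buffer="znezznrznd" (len 10), cursors c1@2 c2@6 c3@9, authorship 11..22.33.
After op 3 (insert('f')): buffer="znfezznfrznfd" (len 13), cursors c1@3 c2@8 c3@12, authorship 111..222.333.
After op 4 (add_cursor(6)): buffer="znfezznfrznfd" (len 13), cursors c1@3 c4@6 c2@8 c3@12, authorship 111..222.333.
Authorship (.=original, N=cursor N): 1 1 1 . . 2 2 2 . 3 3 3 .
Index 7: author = 2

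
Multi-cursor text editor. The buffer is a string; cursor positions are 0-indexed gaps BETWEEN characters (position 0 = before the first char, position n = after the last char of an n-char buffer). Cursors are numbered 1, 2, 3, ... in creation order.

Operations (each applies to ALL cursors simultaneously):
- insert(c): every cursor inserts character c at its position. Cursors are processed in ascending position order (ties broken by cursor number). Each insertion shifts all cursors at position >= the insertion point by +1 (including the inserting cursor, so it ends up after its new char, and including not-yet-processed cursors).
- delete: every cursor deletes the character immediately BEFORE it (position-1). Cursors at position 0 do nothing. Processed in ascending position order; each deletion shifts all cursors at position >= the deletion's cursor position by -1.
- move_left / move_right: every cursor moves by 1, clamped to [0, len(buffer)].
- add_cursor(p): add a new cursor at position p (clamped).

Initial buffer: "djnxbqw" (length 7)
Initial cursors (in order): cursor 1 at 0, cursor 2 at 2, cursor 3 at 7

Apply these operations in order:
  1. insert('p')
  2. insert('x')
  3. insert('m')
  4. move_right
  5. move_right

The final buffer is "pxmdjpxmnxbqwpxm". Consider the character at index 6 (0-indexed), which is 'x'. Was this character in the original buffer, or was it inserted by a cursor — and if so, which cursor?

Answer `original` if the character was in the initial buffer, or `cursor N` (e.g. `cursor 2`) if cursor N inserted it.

After op 1 (insert('p')): buffer="pdjpnxbqwp" (len 10), cursors c1@1 c2@4 c3@10, authorship 1..2.....3
After op 2 (insert('x')): buffer="pxdjpxnxbqwpx" (len 13), cursors c1@2 c2@6 c3@13, authorship 11..22.....33
After op 3 (insert('m')): buffer="pxmdjpxmnxbqwpxm" (len 16), cursors c1@3 c2@8 c3@16, authorship 111..222.....333
After op 4 (move_right): buffer="pxmdjpxmnxbqwpxm" (len 16), cursors c1@4 c2@9 c3@16, authorship 111..222.....333
After op 5 (move_right): buffer="pxmdjpxmnxbqwpxm" (len 16), cursors c1@5 c2@10 c3@16, authorship 111..222.....333
Authorship (.=original, N=cursor N): 1 1 1 . . 2 2 2 . . . . . 3 3 3
Index 6: author = 2

Answer: cursor 2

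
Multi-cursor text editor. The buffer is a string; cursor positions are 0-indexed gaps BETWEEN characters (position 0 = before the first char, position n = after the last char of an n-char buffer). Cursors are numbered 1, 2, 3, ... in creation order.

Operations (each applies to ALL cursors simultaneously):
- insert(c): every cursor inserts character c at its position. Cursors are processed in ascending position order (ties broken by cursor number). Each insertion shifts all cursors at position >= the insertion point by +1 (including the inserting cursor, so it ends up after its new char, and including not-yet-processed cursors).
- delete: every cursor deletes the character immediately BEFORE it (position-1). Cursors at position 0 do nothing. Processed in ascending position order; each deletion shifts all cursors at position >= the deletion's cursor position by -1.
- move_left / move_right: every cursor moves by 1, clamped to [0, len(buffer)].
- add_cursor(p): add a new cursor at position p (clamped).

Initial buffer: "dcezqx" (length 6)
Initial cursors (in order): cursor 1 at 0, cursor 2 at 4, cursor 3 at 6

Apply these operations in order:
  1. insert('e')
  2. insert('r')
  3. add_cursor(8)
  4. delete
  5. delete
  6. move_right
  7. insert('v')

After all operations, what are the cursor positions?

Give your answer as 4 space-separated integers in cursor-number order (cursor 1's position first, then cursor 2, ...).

After op 1 (insert('e')): buffer="edcezeqxe" (len 9), cursors c1@1 c2@6 c3@9, authorship 1....2..3
After op 2 (insert('r')): buffer="erdcezerqxer" (len 12), cursors c1@2 c2@8 c3@12, authorship 11....22..33
After op 3 (add_cursor(8)): buffer="erdcezerqxer" (len 12), cursors c1@2 c2@8 c4@8 c3@12, authorship 11....22..33
After op 4 (delete): buffer="edcezqxe" (len 8), cursors c1@1 c2@5 c4@5 c3@8, authorship 1......3
After op 5 (delete): buffer="dcqx" (len 4), cursors c1@0 c2@2 c4@2 c3@4, authorship ....
After op 6 (move_right): buffer="dcqx" (len 4), cursors c1@1 c2@3 c4@3 c3@4, authorship ....
After op 7 (insert('v')): buffer="dvcqvvxv" (len 8), cursors c1@2 c2@6 c4@6 c3@8, authorship .1..24.3

Answer: 2 6 8 6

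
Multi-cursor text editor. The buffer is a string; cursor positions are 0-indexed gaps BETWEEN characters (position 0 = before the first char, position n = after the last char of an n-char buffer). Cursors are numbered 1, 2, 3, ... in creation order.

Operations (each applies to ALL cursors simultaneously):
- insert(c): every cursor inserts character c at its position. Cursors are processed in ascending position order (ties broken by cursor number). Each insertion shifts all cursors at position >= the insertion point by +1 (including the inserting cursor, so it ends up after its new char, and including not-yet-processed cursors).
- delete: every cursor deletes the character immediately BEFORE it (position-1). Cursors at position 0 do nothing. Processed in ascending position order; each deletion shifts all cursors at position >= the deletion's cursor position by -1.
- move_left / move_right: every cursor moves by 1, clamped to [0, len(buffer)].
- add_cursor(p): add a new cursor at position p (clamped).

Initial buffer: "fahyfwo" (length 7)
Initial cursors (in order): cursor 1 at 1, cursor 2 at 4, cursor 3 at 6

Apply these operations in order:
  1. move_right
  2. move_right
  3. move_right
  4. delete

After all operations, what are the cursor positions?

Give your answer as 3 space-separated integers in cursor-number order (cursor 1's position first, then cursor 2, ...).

Answer: 3 4 4

Derivation:
After op 1 (move_right): buffer="fahyfwo" (len 7), cursors c1@2 c2@5 c3@7, authorship .......
After op 2 (move_right): buffer="fahyfwo" (len 7), cursors c1@3 c2@6 c3@7, authorship .......
After op 3 (move_right): buffer="fahyfwo" (len 7), cursors c1@4 c2@7 c3@7, authorship .......
After op 4 (delete): buffer="fahf" (len 4), cursors c1@3 c2@4 c3@4, authorship ....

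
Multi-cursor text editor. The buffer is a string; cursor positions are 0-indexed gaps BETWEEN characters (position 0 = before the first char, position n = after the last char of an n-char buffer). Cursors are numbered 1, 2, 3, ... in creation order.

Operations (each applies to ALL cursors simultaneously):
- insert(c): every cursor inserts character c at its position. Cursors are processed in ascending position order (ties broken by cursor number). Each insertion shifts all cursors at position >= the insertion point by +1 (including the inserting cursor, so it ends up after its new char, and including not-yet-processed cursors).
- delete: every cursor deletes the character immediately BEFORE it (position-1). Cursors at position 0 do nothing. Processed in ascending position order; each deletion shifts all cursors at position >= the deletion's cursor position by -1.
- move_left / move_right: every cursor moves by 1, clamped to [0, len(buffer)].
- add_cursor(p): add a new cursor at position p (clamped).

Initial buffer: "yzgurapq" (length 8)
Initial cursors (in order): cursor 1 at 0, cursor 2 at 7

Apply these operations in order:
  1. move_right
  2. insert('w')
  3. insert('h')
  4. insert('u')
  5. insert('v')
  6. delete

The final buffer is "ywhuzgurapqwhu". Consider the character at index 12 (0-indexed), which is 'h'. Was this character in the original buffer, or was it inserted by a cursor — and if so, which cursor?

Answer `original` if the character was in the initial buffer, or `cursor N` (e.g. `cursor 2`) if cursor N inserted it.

Answer: cursor 2

Derivation:
After op 1 (move_right): buffer="yzgurapq" (len 8), cursors c1@1 c2@8, authorship ........
After op 2 (insert('w')): buffer="ywzgurapqw" (len 10), cursors c1@2 c2@10, authorship .1.......2
After op 3 (insert('h')): buffer="ywhzgurapqwh" (len 12), cursors c1@3 c2@12, authorship .11.......22
After op 4 (insert('u')): buffer="ywhuzgurapqwhu" (len 14), cursors c1@4 c2@14, authorship .111.......222
After op 5 (insert('v')): buffer="ywhuvzgurapqwhuv" (len 16), cursors c1@5 c2@16, authorship .1111.......2222
After op 6 (delete): buffer="ywhuzgurapqwhu" (len 14), cursors c1@4 c2@14, authorship .111.......222
Authorship (.=original, N=cursor N): . 1 1 1 . . . . . . . 2 2 2
Index 12: author = 2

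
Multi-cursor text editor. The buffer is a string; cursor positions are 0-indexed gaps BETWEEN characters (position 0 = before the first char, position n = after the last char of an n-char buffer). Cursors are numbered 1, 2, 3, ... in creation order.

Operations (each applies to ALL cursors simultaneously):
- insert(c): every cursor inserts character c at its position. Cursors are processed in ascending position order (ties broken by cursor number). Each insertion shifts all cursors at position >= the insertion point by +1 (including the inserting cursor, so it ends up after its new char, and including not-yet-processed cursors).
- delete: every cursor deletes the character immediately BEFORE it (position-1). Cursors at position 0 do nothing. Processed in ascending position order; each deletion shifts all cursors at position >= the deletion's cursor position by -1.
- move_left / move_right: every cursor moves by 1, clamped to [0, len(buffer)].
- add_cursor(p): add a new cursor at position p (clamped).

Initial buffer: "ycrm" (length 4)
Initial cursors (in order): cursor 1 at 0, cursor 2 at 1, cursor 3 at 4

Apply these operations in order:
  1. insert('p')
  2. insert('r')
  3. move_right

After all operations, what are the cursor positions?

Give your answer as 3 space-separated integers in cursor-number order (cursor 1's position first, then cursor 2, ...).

After op 1 (insert('p')): buffer="pypcrmp" (len 7), cursors c1@1 c2@3 c3@7, authorship 1.2...3
After op 2 (insert('r')): buffer="pryprcrmpr" (len 10), cursors c1@2 c2@5 c3@10, authorship 11.22...33
After op 3 (move_right): buffer="pryprcrmpr" (len 10), cursors c1@3 c2@6 c3@10, authorship 11.22...33

Answer: 3 6 10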